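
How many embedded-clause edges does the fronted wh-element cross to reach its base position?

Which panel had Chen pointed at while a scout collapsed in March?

0

"which panel" originates inside the matrix clause — no clause boundary is crossed.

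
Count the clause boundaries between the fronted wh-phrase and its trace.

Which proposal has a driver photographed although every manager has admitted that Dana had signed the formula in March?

0

"which proposal" originates inside the matrix clause — no clause boundary is crossed.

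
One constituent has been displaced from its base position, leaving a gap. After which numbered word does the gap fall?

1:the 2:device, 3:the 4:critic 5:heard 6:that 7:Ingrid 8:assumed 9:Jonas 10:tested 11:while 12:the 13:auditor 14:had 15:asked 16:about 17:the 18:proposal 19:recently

10

The displaced element is "the device" (word 2).
It is linked across 2 clause boundaries (that → Ø).
It functions as the direct object of "tested", so the gap sits immediately after word 10 ("tested").
Base order: The critic heard that Ingrid assumed Jonas tested the device while the auditor had asked about the proposal recently.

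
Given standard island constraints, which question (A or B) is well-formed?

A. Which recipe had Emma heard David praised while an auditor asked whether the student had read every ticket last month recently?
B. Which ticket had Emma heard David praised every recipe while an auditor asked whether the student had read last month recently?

In B, the wh-phrase is extracted from inside an adjunct island (introduced by "while"), which blocks movement.
In A, the extraction path crosses only that-complement boundaries, which are transparent.
So A is grammatical.

A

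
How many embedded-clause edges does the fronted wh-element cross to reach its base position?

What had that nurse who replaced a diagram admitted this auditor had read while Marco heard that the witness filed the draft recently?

"what" is extracted from the object of "read".
Boundaries crossed, outermost first: [Ø] — 1 in total.

1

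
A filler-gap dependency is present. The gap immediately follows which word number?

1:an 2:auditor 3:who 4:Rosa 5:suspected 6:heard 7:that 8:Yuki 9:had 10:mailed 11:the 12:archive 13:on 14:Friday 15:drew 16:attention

5

The displaced element is "an auditor" (word 2).
It is linked across 1 clause boundary (Ø).
It functions as the subject of "heard", so the gap sits immediately after word 5 ("suspected").
Base order: Rosa suspected that an auditor heard that Yuki had mailed the archive on Friday.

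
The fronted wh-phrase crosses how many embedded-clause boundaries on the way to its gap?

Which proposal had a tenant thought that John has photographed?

1

"which proposal" is extracted from the object of "photographed".
Boundaries crossed, outermost first: [that] — 1 in total.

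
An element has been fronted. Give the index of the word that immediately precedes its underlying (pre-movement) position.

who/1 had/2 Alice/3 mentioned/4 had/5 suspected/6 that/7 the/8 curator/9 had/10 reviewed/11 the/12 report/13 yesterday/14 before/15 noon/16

4

The displaced element is "who" (word 1).
It is linked across 1 clause boundary (Ø).
It functions as the subject of "suspected", so the gap sits immediately after word 4 ("mentioned").
Base order: Alice had mentioned who had suspected that the curator had reviewed the report yesterday before noon.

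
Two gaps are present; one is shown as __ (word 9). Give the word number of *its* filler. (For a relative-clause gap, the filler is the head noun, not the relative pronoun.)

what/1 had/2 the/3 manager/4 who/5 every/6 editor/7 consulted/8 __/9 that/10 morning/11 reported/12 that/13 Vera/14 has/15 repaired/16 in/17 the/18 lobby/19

The marked gap is inside the relative clause, the direct object of "consulted".
Its filler is the head noun "manager" (via "who"), at word 4.
(The other dependency links word 1 to a gap after word 16.)

4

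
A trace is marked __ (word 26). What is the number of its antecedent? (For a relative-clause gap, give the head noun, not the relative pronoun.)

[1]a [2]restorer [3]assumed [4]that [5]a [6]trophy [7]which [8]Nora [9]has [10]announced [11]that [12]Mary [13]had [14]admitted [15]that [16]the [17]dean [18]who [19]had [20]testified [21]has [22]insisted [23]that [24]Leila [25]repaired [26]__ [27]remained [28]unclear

The gap at 26 is the object of "repaired", inside a relative clause.
The relative pronoun is "which" (word 7); it is bound by the head noun immediately before it.
Its filler is the head noun "trophy", at word 6.

6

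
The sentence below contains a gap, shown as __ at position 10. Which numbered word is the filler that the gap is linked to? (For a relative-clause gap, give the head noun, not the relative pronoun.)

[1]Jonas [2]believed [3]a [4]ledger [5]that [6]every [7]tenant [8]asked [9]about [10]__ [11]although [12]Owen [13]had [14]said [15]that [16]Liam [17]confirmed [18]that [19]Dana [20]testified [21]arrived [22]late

4

The gap at 10 is the prepositional object of "asked", inside a relative clause.
The relative pronoun is "that" (word 5); it is bound by the head noun immediately before it.
Its filler is the head noun "ledger", at word 4.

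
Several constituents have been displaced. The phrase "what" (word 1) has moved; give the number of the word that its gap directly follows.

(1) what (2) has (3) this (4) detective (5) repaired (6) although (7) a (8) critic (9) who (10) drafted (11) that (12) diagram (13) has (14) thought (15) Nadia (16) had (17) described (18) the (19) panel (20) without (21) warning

The displaced element is "what" (word 1).
It functions as the direct object of "repaired", so the gap sits immediately after word 5 ("repaired").
Base order: This detective has repaired what although a critic who drafted that diagram has thought Nadia had described the panel without warning.

5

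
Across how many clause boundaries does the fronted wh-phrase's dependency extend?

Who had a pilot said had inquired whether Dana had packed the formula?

1

"who" is extracted from the subject of "inquired".
Boundaries crossed, outermost first: [Ø] — 1 in total.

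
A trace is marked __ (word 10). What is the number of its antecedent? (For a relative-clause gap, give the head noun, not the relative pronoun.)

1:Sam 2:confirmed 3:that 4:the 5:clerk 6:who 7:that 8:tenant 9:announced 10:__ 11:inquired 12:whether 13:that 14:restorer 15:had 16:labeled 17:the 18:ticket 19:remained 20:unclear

The gap at 10 is the subject of "inquired", inside a relative clause.
The relative pronoun is "who" (word 6); it is bound by the head noun immediately before it.
Its filler is the head noun "clerk", at word 5.

5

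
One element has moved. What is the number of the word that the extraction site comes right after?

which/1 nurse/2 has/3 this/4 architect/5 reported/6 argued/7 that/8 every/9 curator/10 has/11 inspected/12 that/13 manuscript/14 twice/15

The displaced element is "which nurse" (word 2).
It is linked across 1 clause boundary (Ø).
It functions as the subject of "argued", so the gap sits immediately after word 6 ("reported").
Base order: This architect has reported that which nurse argued that every curator has inspected that manuscript twice.

6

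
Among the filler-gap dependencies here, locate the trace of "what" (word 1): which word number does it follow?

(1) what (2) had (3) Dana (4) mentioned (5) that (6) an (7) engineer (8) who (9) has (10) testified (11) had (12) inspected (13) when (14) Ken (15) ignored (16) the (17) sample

12

The displaced element is "what" (word 1).
It is linked across 1 clause boundary (that).
It functions as the direct object of "inspected", so the gap sits immediately after word 12 ("inspected").
Base order: Dana had mentioned that an engineer who has testified had inspected what when Ken ignored the sample.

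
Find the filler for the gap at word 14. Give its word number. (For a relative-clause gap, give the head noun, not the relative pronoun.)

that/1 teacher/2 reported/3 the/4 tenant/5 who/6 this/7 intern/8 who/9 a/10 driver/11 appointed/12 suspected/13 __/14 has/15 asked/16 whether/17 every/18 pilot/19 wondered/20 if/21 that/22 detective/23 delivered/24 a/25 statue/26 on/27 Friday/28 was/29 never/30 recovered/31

The gap at 14 is the subject of "asked", inside a relative clause.
The relative pronoun is "who" (word 6); it is bound by the head noun immediately before it.
Its filler is the head noun "tenant", at word 5.

5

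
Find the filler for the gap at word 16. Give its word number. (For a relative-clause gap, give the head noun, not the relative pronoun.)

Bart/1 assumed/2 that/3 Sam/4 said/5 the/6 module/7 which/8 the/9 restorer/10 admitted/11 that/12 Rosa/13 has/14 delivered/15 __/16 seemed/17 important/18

7

The gap at 16 is the object of "delivered", inside a relative clause.
The relative pronoun is "which" (word 8); it is bound by the head noun immediately before it.
Its filler is the head noun "module", at word 7.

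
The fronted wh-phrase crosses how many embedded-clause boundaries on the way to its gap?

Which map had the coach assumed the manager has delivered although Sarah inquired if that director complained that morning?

1

"which map" is extracted from the object of "delivered".
Boundaries crossed, outermost first: [Ø] — 1 in total.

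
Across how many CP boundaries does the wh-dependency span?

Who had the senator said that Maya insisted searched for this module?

2

"who" is extracted from the subject of "searched".
Boundaries crossed, outermost first: [that], [Ø] — 2 in total.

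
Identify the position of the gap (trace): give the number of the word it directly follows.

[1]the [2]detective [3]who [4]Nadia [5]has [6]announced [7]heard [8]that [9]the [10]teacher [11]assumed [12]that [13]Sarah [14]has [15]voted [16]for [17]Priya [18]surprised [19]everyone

6

The displaced element is "the detective" (word 2).
It is linked across 1 clause boundary (Ø).
It functions as the subject of "heard", so the gap sits immediately after word 6 ("announced").
Base order: Nadia has announced that the detective heard that the teacher assumed that Sarah has voted for Priya.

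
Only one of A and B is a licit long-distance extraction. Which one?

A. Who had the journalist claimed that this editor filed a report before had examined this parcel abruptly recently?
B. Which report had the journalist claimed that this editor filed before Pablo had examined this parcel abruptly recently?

In A, the wh-phrase is extracted from inside an adjunct island (introduced by "before"), which blocks movement.
In B, the extraction path crosses only that-complement boundaries, which are transparent.
So B is grammatical.

B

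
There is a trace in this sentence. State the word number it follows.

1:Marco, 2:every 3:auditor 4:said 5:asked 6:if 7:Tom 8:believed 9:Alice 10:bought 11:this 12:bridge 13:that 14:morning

4

The displaced element is "Marco" (word 1).
It is linked across 1 clause boundary (Ø).
It functions as the subject of "asked", so the gap sits immediately after word 4 ("said").
Base order: Every auditor said Marco asked if Tom believed Alice bought this bridge that morning.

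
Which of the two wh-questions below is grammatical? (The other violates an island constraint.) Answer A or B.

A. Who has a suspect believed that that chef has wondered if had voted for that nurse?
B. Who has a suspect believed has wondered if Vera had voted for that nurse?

In A, the wh-phrase is extracted from inside a wh-island (introduced by "if"), which blocks movement.
In B, the extraction path crosses only that-complement boundaries, which are transparent.
So B is grammatical.

B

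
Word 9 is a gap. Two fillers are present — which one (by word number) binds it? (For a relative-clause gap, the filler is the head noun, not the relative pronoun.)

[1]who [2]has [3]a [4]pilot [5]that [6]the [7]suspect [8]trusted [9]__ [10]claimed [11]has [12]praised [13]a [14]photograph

The marked gap is inside the relative clause, the direct object of "trusted".
Its filler is the head noun "pilot" (via "that"), at word 4.
(The other dependency links word 1 to a gap after word 10.)

4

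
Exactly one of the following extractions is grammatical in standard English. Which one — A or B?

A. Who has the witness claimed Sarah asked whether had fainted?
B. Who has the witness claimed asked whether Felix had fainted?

In A, the wh-phrase is extracted from inside a wh-island (introduced by "whether"), which blocks movement.
In B, the extraction path crosses only that-complement boundaries, which are transparent.
So B is grammatical.

B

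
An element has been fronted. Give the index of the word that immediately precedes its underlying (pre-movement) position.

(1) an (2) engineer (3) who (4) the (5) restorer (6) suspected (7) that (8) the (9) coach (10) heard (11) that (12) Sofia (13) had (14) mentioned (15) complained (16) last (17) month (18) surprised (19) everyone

14

The displaced element is "an engineer" (word 2).
It is linked across 3 clause boundaries (that → that → Ø).
It functions as the subject of "complained", so the gap sits immediately after word 14 ("mentioned").
Base order: The restorer suspected that the coach heard that Sofia had mentioned that an engineer complained last month.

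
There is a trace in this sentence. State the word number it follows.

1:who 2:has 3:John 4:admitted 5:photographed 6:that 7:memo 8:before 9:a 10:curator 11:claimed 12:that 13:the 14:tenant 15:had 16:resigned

4

The displaced element is "who" (word 1).
It is linked across 1 clause boundary (Ø).
It functions as the subject of "photographed", so the gap sits immediately after word 4 ("admitted").
Base order: John has admitted that who photographed that memo before a curator claimed that the tenant had resigned.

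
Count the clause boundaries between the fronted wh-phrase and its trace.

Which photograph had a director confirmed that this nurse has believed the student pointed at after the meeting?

2

"which photograph" is extracted from the PP object of "pointed".
Boundaries crossed, outermost first: [that], [Ø] — 2 in total.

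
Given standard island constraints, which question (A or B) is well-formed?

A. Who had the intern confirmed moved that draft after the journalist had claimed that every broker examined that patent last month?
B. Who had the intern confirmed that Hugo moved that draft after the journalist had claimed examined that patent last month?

In B, the wh-phrase is extracted from inside an adjunct island (introduced by "after"), which blocks movement.
In A, the extraction path crosses only that-complement boundaries, which are transparent.
So A is grammatical.

A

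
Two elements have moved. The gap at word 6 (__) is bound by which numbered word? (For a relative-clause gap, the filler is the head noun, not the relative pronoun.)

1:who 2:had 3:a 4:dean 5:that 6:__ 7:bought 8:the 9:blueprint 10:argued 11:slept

4

The marked gap is inside the relative clause, the subject of "bought".
Its filler is the head noun "dean" (via "that"), at word 4.
(The other dependency links word 1 to a gap after word 10.)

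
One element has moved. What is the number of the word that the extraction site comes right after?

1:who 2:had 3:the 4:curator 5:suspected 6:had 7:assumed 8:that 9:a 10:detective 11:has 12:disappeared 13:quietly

The displaced element is "who" (word 1).
It is linked across 1 clause boundary (Ø).
It functions as the subject of "assumed", so the gap sits immediately after word 5 ("suspected").
Base order: The curator had suspected that who had assumed that a detective has disappeared quietly.

5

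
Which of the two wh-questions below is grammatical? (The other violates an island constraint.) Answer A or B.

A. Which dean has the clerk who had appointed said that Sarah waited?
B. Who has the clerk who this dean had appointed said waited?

B

In A, the wh-phrase is extracted from inside a complex-NP island (relative clause) (introduced by "who"), which blocks movement.
In B, the extraction path crosses only that-complement boundaries, which are transparent.
So B is grammatical.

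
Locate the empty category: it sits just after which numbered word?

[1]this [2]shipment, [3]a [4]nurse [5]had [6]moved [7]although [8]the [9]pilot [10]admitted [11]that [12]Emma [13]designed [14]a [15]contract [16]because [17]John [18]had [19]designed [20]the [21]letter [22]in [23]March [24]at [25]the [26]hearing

The displaced element is "this shipment" (word 2).
It functions as the direct object of "moved", so the gap sits immediately after word 6 ("moved").
Base order: A nurse had moved this shipment although the pilot admitted that Emma designed a contract because John had designed the letter in March at the hearing.

6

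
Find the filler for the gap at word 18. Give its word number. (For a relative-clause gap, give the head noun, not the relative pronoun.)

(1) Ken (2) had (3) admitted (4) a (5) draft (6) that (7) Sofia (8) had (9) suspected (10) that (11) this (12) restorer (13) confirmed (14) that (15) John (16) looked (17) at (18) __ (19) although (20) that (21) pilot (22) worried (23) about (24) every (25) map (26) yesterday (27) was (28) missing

The gap at 18 is the prepositional object of "looked", inside a relative clause.
The relative pronoun is "that" (word 6); it is bound by the head noun immediately before it.
Its filler is the head noun "draft", at word 5.

5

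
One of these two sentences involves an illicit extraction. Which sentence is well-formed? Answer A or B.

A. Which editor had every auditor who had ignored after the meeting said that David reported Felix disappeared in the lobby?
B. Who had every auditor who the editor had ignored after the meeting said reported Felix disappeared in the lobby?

B

In A, the wh-phrase is extracted from inside a complex-NP island (relative clause) (introduced by "who"), which blocks movement.
In B, the extraction path crosses only that-complement boundaries, which are transparent.
So B is grammatical.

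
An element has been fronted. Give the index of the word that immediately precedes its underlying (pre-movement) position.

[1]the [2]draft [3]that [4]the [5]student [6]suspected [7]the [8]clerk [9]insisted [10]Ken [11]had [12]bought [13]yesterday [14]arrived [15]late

12

The displaced element is "the draft" (word 2).
It is linked across 2 clause boundaries (Ø → Ø).
It functions as the direct object of "bought", so the gap sits immediately after word 12 ("bought").
Base order: The student suspected the clerk insisted Ken had bought the draft yesterday.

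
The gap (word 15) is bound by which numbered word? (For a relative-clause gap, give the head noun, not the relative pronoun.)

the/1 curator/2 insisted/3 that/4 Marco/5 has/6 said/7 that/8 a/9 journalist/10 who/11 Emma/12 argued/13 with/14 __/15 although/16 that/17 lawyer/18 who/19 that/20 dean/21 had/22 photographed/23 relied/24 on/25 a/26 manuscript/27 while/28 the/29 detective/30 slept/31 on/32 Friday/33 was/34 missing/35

The gap at 15 is the prepositional object of "argued", inside a relative clause.
The relative pronoun is "who" (word 11); it is bound by the head noun immediately before it.
Its filler is the head noun "journalist", at word 10.

10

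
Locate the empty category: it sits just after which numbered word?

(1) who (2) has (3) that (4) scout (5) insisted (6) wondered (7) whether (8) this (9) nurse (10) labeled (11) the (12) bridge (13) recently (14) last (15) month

The displaced element is "who" (word 1).
It is linked across 1 clause boundary (Ø).
It functions as the subject of "wondered", so the gap sits immediately after word 5 ("insisted").
Base order: That scout has insisted that who wondered whether this nurse labeled the bridge recently last month.

5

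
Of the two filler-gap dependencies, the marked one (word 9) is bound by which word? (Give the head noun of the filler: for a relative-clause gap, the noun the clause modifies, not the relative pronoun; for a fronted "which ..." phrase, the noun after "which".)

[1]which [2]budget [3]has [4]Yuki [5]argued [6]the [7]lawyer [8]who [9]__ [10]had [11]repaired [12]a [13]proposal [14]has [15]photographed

7

The marked gap is inside the relative clause, the subject of "repaired".
Its filler is the head noun "lawyer" (via "who"), at word 7.
(The other dependency links word 2 to a gap after word 15.)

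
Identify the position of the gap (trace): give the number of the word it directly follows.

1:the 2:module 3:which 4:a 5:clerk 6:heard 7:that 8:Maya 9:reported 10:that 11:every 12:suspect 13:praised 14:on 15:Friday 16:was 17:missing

13

The displaced element is "the module" (word 2).
It is linked across 2 clause boundaries (that → that).
It functions as the direct object of "praised", so the gap sits immediately after word 13 ("praised").
Base order: A clerk heard that Maya reported that every suspect praised the module on Friday.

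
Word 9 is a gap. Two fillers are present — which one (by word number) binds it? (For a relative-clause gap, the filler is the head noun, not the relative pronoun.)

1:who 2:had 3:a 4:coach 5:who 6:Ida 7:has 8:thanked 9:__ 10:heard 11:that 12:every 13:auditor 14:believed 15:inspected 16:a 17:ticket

4

The marked gap is inside the relative clause, the direct object of "thanked".
Its filler is the head noun "coach" (via "who"), at word 4.
(The other dependency links word 1 to a gap after word 14.)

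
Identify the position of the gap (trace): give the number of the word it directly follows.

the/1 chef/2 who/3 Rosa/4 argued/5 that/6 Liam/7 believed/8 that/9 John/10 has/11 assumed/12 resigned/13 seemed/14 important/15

12

The displaced element is "the chef" (word 2).
It is linked across 3 clause boundaries (that → that → Ø).
It functions as the subject of "resigned", so the gap sits immediately after word 12 ("assumed").
Base order: Rosa argued that Liam believed that John has assumed that the chef resigned.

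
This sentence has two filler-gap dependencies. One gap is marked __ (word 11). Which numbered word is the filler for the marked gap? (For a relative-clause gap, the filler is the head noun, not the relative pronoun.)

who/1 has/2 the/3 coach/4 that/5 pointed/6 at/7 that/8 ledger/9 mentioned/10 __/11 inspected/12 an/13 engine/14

1

The marked gap is the subject of "inspected".
Its filler is the fronted wh-phrase "who", at word 1.
(The other dependency links word 4 to a gap after word 5.)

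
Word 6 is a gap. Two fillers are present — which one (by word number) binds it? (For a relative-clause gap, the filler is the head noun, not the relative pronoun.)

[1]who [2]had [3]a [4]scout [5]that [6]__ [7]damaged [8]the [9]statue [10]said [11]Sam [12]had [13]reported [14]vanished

The marked gap is inside the relative clause, the subject of "damaged".
Its filler is the head noun "scout" (via "that"), at word 4.
(The other dependency links word 1 to a gap after word 13.)

4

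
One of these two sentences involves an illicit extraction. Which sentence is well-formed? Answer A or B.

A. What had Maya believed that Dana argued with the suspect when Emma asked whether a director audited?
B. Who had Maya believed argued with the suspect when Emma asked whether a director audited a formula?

In A, the wh-phrase is extracted from inside an adjunct island (introduced by "when"), which blocks movement.
In B, the extraction path crosses only that-complement boundaries, which are transparent.
So B is grammatical.

B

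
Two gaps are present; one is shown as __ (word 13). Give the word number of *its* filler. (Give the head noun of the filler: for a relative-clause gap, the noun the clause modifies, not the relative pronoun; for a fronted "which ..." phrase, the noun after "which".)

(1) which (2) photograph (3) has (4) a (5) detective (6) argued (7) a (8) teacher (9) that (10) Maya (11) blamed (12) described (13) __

2

The marked gap is the direct object of "described".
Its filler is the fronted wh-phrase "which photograph", at word 2.
(The other dependency links word 8 to a gap after word 11.)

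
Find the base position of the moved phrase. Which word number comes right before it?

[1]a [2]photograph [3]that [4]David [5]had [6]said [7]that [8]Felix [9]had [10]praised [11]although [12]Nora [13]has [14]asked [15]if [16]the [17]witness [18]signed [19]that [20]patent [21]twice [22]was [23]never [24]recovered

The displaced element is "a photograph" (word 2).
It is linked across 1 clause boundary (that).
It functions as the direct object of "praised", so the gap sits immediately after word 10 ("praised").
Base order: David had said that Felix had praised a photograph although Nora has asked if the witness signed that patent twice.

10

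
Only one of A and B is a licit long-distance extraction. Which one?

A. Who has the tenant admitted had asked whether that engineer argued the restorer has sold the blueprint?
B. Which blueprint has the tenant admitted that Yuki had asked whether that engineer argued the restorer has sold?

A

In B, the wh-phrase is extracted from inside a wh-island (introduced by "whether"), which blocks movement.
In A, the extraction path crosses only that-complement boundaries, which are transparent.
So A is grammatical.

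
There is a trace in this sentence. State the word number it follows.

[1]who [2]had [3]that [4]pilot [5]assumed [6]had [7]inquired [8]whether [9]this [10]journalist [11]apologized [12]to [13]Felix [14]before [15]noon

The displaced element is "who" (word 1).
It is linked across 1 clause boundary (Ø).
It functions as the subject of "inquired", so the gap sits immediately after word 5 ("assumed").
Base order: That pilot had assumed that who had inquired whether this journalist apologized to Felix before noon.

5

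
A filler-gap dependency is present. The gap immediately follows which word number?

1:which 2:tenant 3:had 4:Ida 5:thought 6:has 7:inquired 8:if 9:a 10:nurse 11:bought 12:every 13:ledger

The displaced element is "which tenant" (word 2).
It is linked across 1 clause boundary (Ø).
It functions as the subject of "inquired", so the gap sits immediately after word 5 ("thought").
Base order: Ida had thought which tenant has inquired if a nurse bought every ledger.

5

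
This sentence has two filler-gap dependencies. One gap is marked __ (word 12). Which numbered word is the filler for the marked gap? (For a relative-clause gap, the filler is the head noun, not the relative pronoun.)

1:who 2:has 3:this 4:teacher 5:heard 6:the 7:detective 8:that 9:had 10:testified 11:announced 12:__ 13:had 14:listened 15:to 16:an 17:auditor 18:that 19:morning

1

The marked gap is the subject of "listened".
Its filler is the fronted wh-phrase "who", at word 1.
(The other dependency links word 7 to a gap after word 8.)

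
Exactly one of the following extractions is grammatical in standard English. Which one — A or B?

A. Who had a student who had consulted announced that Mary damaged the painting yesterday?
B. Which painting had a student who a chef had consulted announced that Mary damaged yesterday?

In A, the wh-phrase is extracted from inside a complex-NP island (relative clause) (introduced by "who"), which blocks movement.
In B, the extraction path crosses only that-complement boundaries, which are transparent.
So B is grammatical.

B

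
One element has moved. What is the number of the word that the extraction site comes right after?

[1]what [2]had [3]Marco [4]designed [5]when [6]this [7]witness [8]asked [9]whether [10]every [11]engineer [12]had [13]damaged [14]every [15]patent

4

The displaced element is "what" (word 1).
It functions as the direct object of "designed", so the gap sits immediately after word 4 ("designed").
Base order: Marco had designed what when this witness asked whether every engineer had damaged every patent.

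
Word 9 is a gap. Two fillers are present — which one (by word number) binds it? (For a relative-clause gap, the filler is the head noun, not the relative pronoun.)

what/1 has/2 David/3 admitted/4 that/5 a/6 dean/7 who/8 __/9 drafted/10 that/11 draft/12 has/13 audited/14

7

The marked gap is inside the relative clause, the subject of "drafted".
Its filler is the head noun "dean" (via "who"), at word 7.
(The other dependency links word 1 to a gap after word 14.)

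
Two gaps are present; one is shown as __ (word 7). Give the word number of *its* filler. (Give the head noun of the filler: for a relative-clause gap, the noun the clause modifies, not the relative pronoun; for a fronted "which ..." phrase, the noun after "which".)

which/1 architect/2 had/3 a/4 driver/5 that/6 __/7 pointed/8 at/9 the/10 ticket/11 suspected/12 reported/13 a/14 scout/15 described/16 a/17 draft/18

5

The marked gap is inside the relative clause, the subject of "pointed".
Its filler is the head noun "driver" (via "that"), at word 5.
(The other dependency links word 2 to a gap after word 12.)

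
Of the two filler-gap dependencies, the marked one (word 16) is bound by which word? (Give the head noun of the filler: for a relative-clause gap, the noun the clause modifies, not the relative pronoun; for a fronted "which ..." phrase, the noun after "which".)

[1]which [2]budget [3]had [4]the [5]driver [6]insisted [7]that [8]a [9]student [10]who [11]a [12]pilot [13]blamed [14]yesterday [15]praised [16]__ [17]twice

The marked gap is the direct object of "praised".
Its filler is the fronted wh-phrase "which budget", at word 2.
(The other dependency links word 9 to a gap after word 13.)

2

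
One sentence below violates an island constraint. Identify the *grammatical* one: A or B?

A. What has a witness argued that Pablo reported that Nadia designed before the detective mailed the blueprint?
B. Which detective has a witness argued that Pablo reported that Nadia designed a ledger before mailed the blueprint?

A

In B, the wh-phrase is extracted from inside an adjunct island (introduced by "before"), which blocks movement.
In A, the extraction path crosses only that-complement boundaries, which are transparent.
So A is grammatical.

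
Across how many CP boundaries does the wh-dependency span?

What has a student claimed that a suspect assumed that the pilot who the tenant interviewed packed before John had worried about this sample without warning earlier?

"what" is extracted from the object of "packed".
Boundaries crossed, outermost first: [that], [that] — 2 in total.

2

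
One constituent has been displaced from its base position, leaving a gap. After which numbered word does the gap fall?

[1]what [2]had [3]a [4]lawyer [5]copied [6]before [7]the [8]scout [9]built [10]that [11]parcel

5

The displaced element is "what" (word 1).
It functions as the direct object of "copied", so the gap sits immediately after word 5 ("copied").
Base order: A lawyer had copied what before the scout built that parcel.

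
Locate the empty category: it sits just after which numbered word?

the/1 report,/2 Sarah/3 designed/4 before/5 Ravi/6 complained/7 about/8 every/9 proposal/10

The displaced element is "the report" (word 2).
It functions as the direct object of "designed", so the gap sits immediately after word 4 ("designed").
Base order: Sarah designed the report before Ravi complained about every proposal.

4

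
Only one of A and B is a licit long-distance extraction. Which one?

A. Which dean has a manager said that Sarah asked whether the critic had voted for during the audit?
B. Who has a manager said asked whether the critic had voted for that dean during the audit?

In A, the wh-phrase is extracted from inside a wh-island (introduced by "whether"), which blocks movement.
In B, the extraction path crosses only that-complement boundaries, which are transparent.
So B is grammatical.

B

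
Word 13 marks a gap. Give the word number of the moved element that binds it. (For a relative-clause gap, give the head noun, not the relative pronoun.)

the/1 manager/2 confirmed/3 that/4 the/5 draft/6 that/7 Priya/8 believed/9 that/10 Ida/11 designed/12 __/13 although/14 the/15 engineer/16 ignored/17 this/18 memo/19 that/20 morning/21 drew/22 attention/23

6

The gap at 13 is the object of "designed", inside a relative clause.
The relative pronoun is "that" (word 7); it is bound by the head noun immediately before it.
Its filler is the head noun "draft", at word 6.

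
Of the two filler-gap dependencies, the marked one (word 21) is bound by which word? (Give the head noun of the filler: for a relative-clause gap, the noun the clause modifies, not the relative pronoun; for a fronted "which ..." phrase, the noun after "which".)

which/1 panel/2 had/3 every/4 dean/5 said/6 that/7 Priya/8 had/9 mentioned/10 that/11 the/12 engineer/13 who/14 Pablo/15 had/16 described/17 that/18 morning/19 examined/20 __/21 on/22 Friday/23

The marked gap is the direct object of "examined".
Its filler is the fronted wh-phrase "which panel", at word 2.
(The other dependency links word 13 to a gap after word 17.)

2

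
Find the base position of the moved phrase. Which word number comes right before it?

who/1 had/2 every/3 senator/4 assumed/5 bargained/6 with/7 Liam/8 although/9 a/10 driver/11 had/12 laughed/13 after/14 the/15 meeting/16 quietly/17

The displaced element is "who" (word 1).
It is linked across 1 clause boundary (Ø).
It functions as the subject of "bargained", so the gap sits immediately after word 5 ("assumed").
Base order: Every senator had assumed that who bargained with Liam although a driver had laughed after the meeting quietly.

5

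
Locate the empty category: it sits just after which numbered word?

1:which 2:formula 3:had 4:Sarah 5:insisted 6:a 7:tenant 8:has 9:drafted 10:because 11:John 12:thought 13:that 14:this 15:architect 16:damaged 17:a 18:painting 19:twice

The displaced element is "which formula" (word 2).
It is linked across 1 clause boundary (Ø).
It functions as the direct object of "drafted", so the gap sits immediately after word 9 ("drafted").
Base order: Sarah had insisted a tenant has drafted which formula because John thought that this architect damaged a painting twice.

9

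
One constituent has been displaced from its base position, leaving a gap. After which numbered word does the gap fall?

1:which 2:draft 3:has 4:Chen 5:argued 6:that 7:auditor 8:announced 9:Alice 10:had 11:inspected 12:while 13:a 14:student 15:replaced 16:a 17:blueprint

The displaced element is "which draft" (word 2).
It is linked across 2 clause boundaries (Ø → Ø).
It functions as the direct object of "inspected", so the gap sits immediately after word 11 ("inspected").
Base order: Chen has argued that auditor announced Alice had inspected which draft while a student replaced a blueprint.

11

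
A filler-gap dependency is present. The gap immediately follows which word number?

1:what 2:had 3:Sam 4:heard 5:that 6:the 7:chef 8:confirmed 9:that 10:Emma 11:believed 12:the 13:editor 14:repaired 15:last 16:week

The displaced element is "what" (word 1).
It is linked across 3 clause boundaries (that → that → Ø).
It functions as the direct object of "repaired", so the gap sits immediately after word 14 ("repaired").
Base order: Sam had heard that the chef confirmed that Emma believed the editor repaired what last week.

14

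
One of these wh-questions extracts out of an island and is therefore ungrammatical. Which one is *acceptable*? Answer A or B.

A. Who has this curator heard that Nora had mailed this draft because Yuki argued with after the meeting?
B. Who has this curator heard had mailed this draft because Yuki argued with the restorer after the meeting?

B

In A, the wh-phrase is extracted from inside an adjunct island (introduced by "because"), which blocks movement.
In B, the extraction path crosses only that-complement boundaries, which are transparent.
So B is grammatical.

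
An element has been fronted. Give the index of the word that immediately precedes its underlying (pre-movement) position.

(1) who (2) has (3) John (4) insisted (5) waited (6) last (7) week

4

The displaced element is "who" (word 1).
It is linked across 1 clause boundary (Ø).
It functions as the subject of "waited", so the gap sits immediately after word 4 ("insisted").
Base order: John has insisted who waited last week.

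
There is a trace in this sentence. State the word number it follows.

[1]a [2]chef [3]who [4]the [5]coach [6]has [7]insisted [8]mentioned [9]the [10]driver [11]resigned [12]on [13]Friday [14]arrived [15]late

The displaced element is "a chef" (word 2).
It is linked across 1 clause boundary (Ø).
It functions as the subject of "mentioned", so the gap sits immediately after word 7 ("insisted").
Base order: The coach has insisted a chef mentioned the driver resigned on Friday.

7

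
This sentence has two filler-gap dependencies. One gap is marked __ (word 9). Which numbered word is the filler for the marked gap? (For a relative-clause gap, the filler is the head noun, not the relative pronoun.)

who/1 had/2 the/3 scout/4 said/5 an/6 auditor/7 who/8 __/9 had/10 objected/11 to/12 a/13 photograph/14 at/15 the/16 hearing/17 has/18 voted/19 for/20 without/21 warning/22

7

The marked gap is inside the relative clause, the subject of "objected".
Its filler is the head noun "auditor" (via "who"), at word 7.
(The other dependency links word 1 to a gap after word 20.)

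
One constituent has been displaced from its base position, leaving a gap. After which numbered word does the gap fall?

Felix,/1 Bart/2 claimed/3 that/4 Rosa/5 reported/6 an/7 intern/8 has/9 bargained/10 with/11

The displaced element is "Felix" (word 1).
It is linked across 2 clause boundaries (that → Ø).
It functions as the object of the preposition "with" of "bargained", so the gap sits immediately after word 11 ("with").
Base order: Bart claimed that Rosa reported an intern has bargained with Felix.

11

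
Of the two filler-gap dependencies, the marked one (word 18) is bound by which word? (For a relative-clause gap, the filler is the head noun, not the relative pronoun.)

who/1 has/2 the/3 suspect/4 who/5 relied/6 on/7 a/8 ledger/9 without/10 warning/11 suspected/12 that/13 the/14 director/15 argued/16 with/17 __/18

1

The marked gap is the object of the preposition "with" of "argued".
Its filler is the fronted wh-phrase "who", at word 1.
(The other dependency links word 4 to a gap after word 5.)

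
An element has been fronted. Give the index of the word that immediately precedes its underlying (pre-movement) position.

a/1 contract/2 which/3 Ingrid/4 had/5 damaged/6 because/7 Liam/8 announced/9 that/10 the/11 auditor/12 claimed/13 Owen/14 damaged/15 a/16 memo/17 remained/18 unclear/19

6

The displaced element is "a contract" (word 2).
It functions as the direct object of "damaged", so the gap sits immediately after word 6 ("damaged").
Base order: Ingrid had damaged a contract because Liam announced that the auditor claimed Owen damaged a memo.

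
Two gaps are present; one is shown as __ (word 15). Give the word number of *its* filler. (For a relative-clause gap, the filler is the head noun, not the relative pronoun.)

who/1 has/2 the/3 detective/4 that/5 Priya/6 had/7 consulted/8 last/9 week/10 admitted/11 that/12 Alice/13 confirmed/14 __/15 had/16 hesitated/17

1

The marked gap is the subject of "hesitated".
Its filler is the fronted wh-phrase "who", at word 1.
(The other dependency links word 4 to a gap after word 8.)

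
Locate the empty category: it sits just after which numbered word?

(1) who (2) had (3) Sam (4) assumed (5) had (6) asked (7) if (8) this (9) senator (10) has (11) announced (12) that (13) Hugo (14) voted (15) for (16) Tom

4

The displaced element is "who" (word 1).
It is linked across 1 clause boundary (Ø).
It functions as the subject of "asked", so the gap sits immediately after word 4 ("assumed").
Base order: Sam had assumed that who had asked if this senator has announced that Hugo voted for Tom.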